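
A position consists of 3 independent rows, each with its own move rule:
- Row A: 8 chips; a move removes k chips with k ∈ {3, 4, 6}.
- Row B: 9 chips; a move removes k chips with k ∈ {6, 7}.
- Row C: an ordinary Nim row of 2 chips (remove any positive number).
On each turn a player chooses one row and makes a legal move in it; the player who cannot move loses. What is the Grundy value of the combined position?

1

For row A, compute g(0), g(1), … with moves {3, 4, 6}:
k:     0  1  2  3  4  5  6  7  8
g(k):  0  0  0  1  1  1  2  2  2
So g(8) = 2.
Grundy values for row B (subtraction set {6, 7}):
g(0) = mex{} = 0
g(1) = mex{} = 0
g(2) = mex{} = 0
g(3) = mex{} = 0
g(4) = mex{} = 0
g(5) = mex{} = 0
g(6) = mex{0} = 1
g(7) = mex{0} = 1
g(8) = mex{0} = 1
g(9) = mex{0} = 1
So g(9) = 1.
Row C is a plain Nim row of size 2, so its Grundy value is 2.
The value of a disjunctive sum is the nim-sum of the parts.
Combined value = 2 XOR 1 XOR 2 = 1.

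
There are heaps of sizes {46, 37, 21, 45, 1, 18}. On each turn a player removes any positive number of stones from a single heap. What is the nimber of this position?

32

Nim-sum: 46 XOR 37 XOR 21 XOR 45 XOR 1 XOR 18 = 32.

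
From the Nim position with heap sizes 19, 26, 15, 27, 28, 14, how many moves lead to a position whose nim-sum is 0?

5

Compute the nim-sum pairwise:
19 ⊕ 26 = 9
9 ⊕ 15 = 6
6 ⊕ 27 = 29
29 ⊕ 28 = 1
1 ⊕ 14 = 15
The overall nim-sum is X = 15. A heap of size p has a winning move iff p XOR X < p (reduce it to p XOR X).
  19: 19 XOR 15 = 28 ≥ 19 — no move.
  26: 26 XOR 15 = 21 < 26 — winning move (to 21).
  15: 15 XOR 15 = 0 < 15 — winning move (to 0).
  27: 27 XOR 15 = 20 < 27 — winning move (to 20).
  28: 28 XOR 15 = 19 < 28 — winning move (to 19).
  14: 14 XOR 15 = 1 < 14 — winning move (to 1).
That gives 5 winning moves.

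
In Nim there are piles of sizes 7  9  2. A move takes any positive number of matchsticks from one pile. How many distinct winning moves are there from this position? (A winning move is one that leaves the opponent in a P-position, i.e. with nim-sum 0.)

Bitwise XOR of the heap sizes:
  0111  (7)
  1001  (9)
  0010  (2)
  ----
  1100  (12)
The overall nim-sum is X = 12. A pile of size p has a winning move iff p XOR X < p (reduce it to p XOR X).
  7: 7 XOR 12 = 11 ≥ 7 — no move.
  9: 9 XOR 12 = 5 < 9 — winning move (to 5).
  2: 2 XOR 12 = 14 ≥ 2 — no move.
That gives 1 winning move.

1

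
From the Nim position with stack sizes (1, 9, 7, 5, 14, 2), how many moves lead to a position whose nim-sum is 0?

3

Nim-sum: 1 ^ 9 ^ 7 ^ 5 ^ 14 ^ 2 = 6.
The overall nim-sum is X = 6. A stack of size p has a winning move iff p XOR X < p (reduce it to p XOR X).
  1: 1 XOR 6 = 7 ≥ 1 — no move.
  9: 9 XOR 6 = 15 ≥ 9 — no move.
  7: 7 XOR 6 = 1 < 7 — winning move (to 1).
  5: 5 XOR 6 = 3 < 5 — winning move (to 3).
  14: 14 XOR 6 = 8 < 14 — winning move (to 8).
  2: 2 XOR 6 = 4 ≥ 2 — no move.
That gives 3 winning moves.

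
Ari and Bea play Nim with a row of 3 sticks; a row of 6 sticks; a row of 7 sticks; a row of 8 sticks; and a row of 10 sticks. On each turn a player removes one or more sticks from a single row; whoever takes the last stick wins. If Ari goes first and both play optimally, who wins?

Bea wins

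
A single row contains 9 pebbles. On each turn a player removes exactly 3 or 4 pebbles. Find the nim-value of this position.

Compute g(0), g(1), … for moves {3, 4}:
g(0) = mex{} = 0
g(1) = mex{} = 0
g(2) = mex{} = 0
g(3) = mex{0} = 1
g(4) = mex{0} = 1
g(5) = mex{0} = 1
g(6) = mex{0,1} = 2
g(7) = mex{1} = 0
g(8) = mex{1} = 0
g(9) = mex{1,2} = 0
So g(9) = 0.

0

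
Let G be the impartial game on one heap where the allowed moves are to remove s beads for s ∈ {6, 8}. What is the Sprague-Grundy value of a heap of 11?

Build the Grundy sequence with g(k) = mex{g(k−s) : s ∈ {6, 8}, s ≤ k}:
g(0) = mex{} = 0
g(1) = mex{} = 0
g(2) = mex{} = 0
g(3) = mex{} = 0
g(4) = mex{} = 0
g(5) = mex{} = 0
g(6) = mex{0} = 1
g(7) = mex{0} = 1
g(8) = mex{0} = 1
g(9) = mex{0} = 1
g(10) = mex{0} = 1
g(11) = mex{0} = 1
So g(11) = 1.

1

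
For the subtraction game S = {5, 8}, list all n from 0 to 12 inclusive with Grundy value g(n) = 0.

0, 1, 2, 3, 4

Compute g(0), g(1), … for moves {5, 8}:
g(0) = mex{} = 0
g(1) = mex{} = 0
g(2) = mex{} = 0
g(3) = mex{} = 0
g(4) = mex{} = 0
g(5) = mex{0} = 1
g(6) = mex{0} = 1
g(7) = mex{0} = 1
g(8) = mex{0} = 1
g(9) = mex{0} = 1
g(10) = mex{0,1} = 2
g(11) = mex{0,1} = 2
g(12) = mex{0,1} = 2
The P-positions (g = 0) in 0..12 are 0, 1, 2, 3, 4.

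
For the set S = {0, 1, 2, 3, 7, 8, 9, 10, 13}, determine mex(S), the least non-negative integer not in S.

4

The values 0, 1, 2, 3 are all present; 4 is the first non-negative integer missing from the set.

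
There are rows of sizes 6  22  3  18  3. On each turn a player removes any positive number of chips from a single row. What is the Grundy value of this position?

2

Compute the nim-sum pairwise:
6 ⊕ 22 = 16
16 ⊕ 3 = 19
19 ⊕ 18 = 1
1 ⊕ 3 = 2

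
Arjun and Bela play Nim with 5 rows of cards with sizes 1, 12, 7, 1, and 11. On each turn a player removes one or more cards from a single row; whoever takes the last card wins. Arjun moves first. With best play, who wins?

Bela wins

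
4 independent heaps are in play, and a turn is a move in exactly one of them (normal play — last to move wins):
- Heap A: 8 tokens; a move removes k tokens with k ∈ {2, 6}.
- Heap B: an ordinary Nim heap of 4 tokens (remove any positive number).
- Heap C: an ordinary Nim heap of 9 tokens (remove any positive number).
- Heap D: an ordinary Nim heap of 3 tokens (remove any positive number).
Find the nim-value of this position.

14

Grundy values for heap A (subtraction set {2, 6}):
k:     0  1  2  3  4  5  6  7  8
g(k):  0  0  1  1  0  0  1  1  0
So g(8) = 0.
Heap B is a plain Nim heap of size 4, so its Grundy value is 4.
Heap C is a plain Nim heap of size 9, so its Grundy value is 9.
Heap D is a plain Nim heap of size 3, so its Grundy value is 3.
The value of a disjunctive sum is the nim-sum of the parts.
Combined value = 0 ⊕ 4 ⊕ 9 ⊕ 3 = 14.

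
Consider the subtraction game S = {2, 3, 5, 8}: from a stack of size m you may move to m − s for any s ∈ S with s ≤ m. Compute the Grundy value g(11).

Compute g(0), g(1), … for moves {2, 3, 5, 8}:
g(0) = mex{} = 0
g(1) = mex{} = 0
g(2) = mex{0} = 1
g(3) = mex{0} = 1
g(4) = mex{0,1} = 2
g(5) = mex{0,1} = 2
g(6) = mex{0,1,2} = 3
g(7) = mex{1,2} = 0
g(8) = mex{0,1,2,3} = 4
g(9) = mex{0,2,3} = 1
g(10) = mex{0,1,2,4} = 3
g(11) = mex{1,3,4} = 0
So g(11) = 0.

0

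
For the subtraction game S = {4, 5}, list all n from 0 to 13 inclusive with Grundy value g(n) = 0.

0, 1, 2, 3, 9, 10, 11, 12

Grundy values for subtraction set {4, 5}:
g(0) = mex{} = 0
g(1) = mex{} = 0
g(2) = mex{} = 0
g(3) = mex{} = 0
g(4) = mex{0} = 1
g(5) = mex{0} = 1
g(6) = mex{0} = 1
g(7) = mex{0} = 1
g(8) = mex{0,1} = 2
g(9) = mex{1} = 0
g(10) = mex{1} = 0
g(11) = mex{1} = 0
g(12) = mex{1,2} = 0
g(13) = mex{0,2} = 1
The P-positions (g = 0) in 0..13 are 0, 1, 2, 3, 9, 10, 11, 12.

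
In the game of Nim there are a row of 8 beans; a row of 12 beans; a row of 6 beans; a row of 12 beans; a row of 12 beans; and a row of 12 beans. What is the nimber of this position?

14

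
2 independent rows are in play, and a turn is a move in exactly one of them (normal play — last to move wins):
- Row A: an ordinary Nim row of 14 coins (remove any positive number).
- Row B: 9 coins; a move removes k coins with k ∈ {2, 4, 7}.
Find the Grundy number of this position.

14

Row A is a plain Nim row of size 14, so its Grundy value is 14.
Build the Grundy sequence for row B with g(k) = mex{g(k−s) : s ∈ {2, 4, 7}, s ≤ k}:
g(0) = mex{} = 0
g(1) = mex{} = 0
g(2) = mex{0} = 1
g(3) = mex{0} = 1
g(4) = mex{0,1} = 2
g(5) = mex{0,1} = 2
g(6) = mex{1,2} = 0
g(7) = mex{0,1,2} = 3
g(8) = mex{0,2} = 1
g(9) = mex{1,2,3} = 0
So g(9) = 0.
By the Sprague-Grundy theorem, the Grundy value of a sum of independent games is the XOR of the component values.
Combined value = 14 XOR 0 = 14.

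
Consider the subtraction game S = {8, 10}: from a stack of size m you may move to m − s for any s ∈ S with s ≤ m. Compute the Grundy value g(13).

1

Compute g(0), g(1), … for moves {8, 10}:
k:     0  1  2  3  4  5  6  7  8  9 10 11 12 13
g(k):  0  0  0  0  0  0  0  0  1  1  1  1  1  1
So g(13) = 1.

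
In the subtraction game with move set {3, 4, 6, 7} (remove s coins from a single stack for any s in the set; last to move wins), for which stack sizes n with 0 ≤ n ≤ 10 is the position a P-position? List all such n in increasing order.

0, 1, 2, 10

Compute g(0), g(1), … for moves {3, 4, 6, 7}:
k:     0  1  2  3  4  5  6  7  8  9 10
g(k):  0  0  0  1  1  1  2  2  2  3  0
The P-positions (g = 0) in 0..10 are 0, 1, 2, 10.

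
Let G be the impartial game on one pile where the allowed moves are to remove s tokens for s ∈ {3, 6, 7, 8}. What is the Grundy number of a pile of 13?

0

Compute g(0), g(1), … for moves {3, 6, 7, 8}:
k:     0  1  2  3  4  5  6  7  8  9 10 11 12 13
g(k):  0  0  0  1  1  1  2  2  2  3  3  0  0  0
So g(13) = 0.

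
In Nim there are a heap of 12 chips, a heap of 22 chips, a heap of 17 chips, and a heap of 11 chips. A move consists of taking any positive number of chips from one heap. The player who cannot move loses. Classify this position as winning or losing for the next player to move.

Losing position

Bitwise XOR of the heap sizes:
  01100  (12)
  10110  (22)
  10001  (17)
  01011  (11)
  -----
  00000  (0)
The nim-sum is 0, so this is a P-position: the player to move is in a losing position under optimal play.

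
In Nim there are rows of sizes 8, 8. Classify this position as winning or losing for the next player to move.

Compute the nim-sum pairwise:
8 XOR 8 = 0
The nim-sum is 0, so this is a P-position: the player to move is in a losing position under optimal play.

Losing position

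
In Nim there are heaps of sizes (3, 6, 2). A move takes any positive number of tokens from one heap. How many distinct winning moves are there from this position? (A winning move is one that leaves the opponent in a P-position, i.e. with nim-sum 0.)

1

Nim-sum: 3 ^ 6 ^ 2 = 7.
The overall nim-sum is X = 7. A heap of size p has a winning move iff p XOR X < p (reduce it to p XOR X).
  3: 3 XOR 7 = 4 ≥ 3 — no move.
  6: 6 XOR 7 = 1 < 6 — winning move (to 1).
  2: 2 XOR 7 = 5 ≥ 2 — no move.
That gives 1 winning move.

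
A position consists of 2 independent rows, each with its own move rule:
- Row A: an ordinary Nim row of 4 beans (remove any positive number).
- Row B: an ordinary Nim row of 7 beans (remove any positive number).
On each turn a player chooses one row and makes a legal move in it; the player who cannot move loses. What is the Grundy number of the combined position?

Row A is a plain Nim row of size 4, so its Grundy value is 4.
Row B is a plain Nim row of size 7, so its Grundy value is 7.
By the Sprague-Grundy theorem, the Grundy value of a sum of independent games is the XOR of the component values.
Combined value = 4 XOR 7 = 3.

3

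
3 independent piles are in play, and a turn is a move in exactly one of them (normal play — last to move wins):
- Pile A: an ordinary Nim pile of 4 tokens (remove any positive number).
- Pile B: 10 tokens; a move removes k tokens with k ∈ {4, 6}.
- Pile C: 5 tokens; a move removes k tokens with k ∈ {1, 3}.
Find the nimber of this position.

Pile A is a plain Nim pile of size 4, so its Grundy value is 4.
Grundy values for pile B (subtraction set {4, 6}):
g(0) = mex{} = 0
g(1) = mex{} = 0
g(2) = mex{} = 0
g(3) = mex{} = 0
g(4) = mex{0} = 1
g(5) = mex{0} = 1
g(6) = mex{0} = 1
g(7) = mex{0} = 1
g(8) = mex{0,1} = 2
g(9) = mex{0,1} = 2
g(10) = mex{1} = 0
So g(10) = 0.
Grundy values for pile C (subtraction set {1, 3}):
g(0) = mex{} = 0
g(1) = mex{0} = 1
g(2) = mex{1} = 0
g(3) = mex{0} = 1
g(4) = mex{1} = 0
g(5) = mex{0} = 1
So g(5) = 1.
The value of a disjunctive sum is the nim-sum of the parts.
Combined value = 4 ⊕ 0 ⊕ 1 = 5.

5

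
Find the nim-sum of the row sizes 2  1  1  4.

6

Nim-sum: 2 XOR 1 XOR 1 XOR 4 = 6.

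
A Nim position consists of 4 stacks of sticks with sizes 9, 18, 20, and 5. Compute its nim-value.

Nim-sum: 9 ⊕ 18 ⊕ 20 ⊕ 5 = 10.

10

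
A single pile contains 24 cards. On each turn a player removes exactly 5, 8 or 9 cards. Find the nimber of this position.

2

Grundy values for subtraction set {5, 8, 9}:
k:     0  1  2  3  4  5  6  7  8  9 10 11 12 13 14 15 16 17 18 19 20 21 22 23 24
g(k):  0  0  0  0  0  1  1  1  1  1  2  2  2  2  0  0  0  0  0  1  1  1  1  1  2
So g(24) = 2.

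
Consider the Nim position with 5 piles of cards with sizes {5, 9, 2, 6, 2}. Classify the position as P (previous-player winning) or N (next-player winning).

N-position

Nim-sum: 5 ⊕ 9 ⊕ 2 ⊕ 6 ⊕ 2 = 10.
The nim-sum is 10 ≠ 0, so this is an N-position: the player to move can win.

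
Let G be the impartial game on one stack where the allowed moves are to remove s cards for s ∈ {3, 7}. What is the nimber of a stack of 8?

Build the Grundy sequence with g(k) = mex{g(k−s) : s ∈ {3, 7}, s ≤ k}:
k:     0  1  2  3  4  5  6  7  8
g(k):  0  0  0  1  1  1  0  2  2
So g(8) = 2.

2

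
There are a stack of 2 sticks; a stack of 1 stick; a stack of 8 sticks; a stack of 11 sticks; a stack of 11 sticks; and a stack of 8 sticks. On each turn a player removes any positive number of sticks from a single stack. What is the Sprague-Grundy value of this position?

Compute the nim-sum pairwise:
2 ^ 1 = 3
3 ^ 8 = 11
11 ^ 11 = 0
0 ^ 11 = 11
11 ^ 8 = 3

3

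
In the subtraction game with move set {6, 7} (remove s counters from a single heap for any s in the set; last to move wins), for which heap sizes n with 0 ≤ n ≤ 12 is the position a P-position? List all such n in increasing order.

0, 1, 2, 3, 4, 5

Grundy values for subtraction set {6, 7}:
g(0) = mex{} = 0
g(1) = mex{} = 0
g(2) = mex{} = 0
g(3) = mex{} = 0
g(4) = mex{} = 0
g(5) = mex{} = 0
g(6) = mex{0} = 1
g(7) = mex{0} = 1
g(8) = mex{0} = 1
g(9) = mex{0} = 1
g(10) = mex{0} = 1
g(11) = mex{0} = 1
g(12) = mex{0,1} = 2
The P-positions (g = 0) in 0..12 are 0, 1, 2, 3, 4, 5.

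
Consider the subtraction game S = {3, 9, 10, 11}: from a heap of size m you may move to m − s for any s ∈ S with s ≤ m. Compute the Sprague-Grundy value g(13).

2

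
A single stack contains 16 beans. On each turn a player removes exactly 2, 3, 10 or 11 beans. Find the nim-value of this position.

Grundy values for subtraction set {2, 3, 10, 11}:
k:     0  1  2  3  4  5  6  7  8  9 10 11 12 13 14 15 16
g(k):  0  0  1  1  2  0  0  1  1  2  2  3  3  0  0  1  1
So g(16) = 1.

1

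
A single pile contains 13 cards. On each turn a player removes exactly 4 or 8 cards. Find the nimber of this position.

Compute g(0), g(1), … for moves {4, 8}:
g(0) = mex{} = 0
g(1) = mex{} = 0
g(2) = mex{} = 0
g(3) = mex{} = 0
g(4) = mex{0} = 1
g(5) = mex{0} = 1
g(6) = mex{0} = 1
g(7) = mex{0} = 1
g(8) = mex{0,1} = 2
g(9) = mex{0,1} = 2
g(10) = mex{0,1} = 2
g(11) = mex{0,1} = 2
g(12) = mex{1,2} = 0
g(13) = mex{1,2} = 0
So g(13) = 0.

0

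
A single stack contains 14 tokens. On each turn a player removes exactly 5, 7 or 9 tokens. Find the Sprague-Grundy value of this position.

0

Grundy values for subtraction set {5, 7, 9}:
g(0) = mex{} = 0
g(1) = mex{} = 0
g(2) = mex{} = 0
g(3) = mex{} = 0
g(4) = mex{} = 0
g(5) = mex{0} = 1
g(6) = mex{0} = 1
g(7) = mex{0} = 1
g(8) = mex{0} = 1
g(9) = mex{0} = 1
g(10) = mex{0,1} = 2
g(11) = mex{0,1} = 2
g(12) = mex{0,1} = 2
g(13) = mex{0,1} = 2
g(14) = mex{1} = 0
So g(14) = 0.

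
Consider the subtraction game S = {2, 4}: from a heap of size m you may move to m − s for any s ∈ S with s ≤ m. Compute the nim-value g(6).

Compute g(0), g(1), … for moves {2, 4}:
g(0) = mex{} = 0
g(1) = mex{} = 0
g(2) = mex{0} = 1
g(3) = mex{0} = 1
g(4) = mex{0,1} = 2
g(5) = mex{0,1} = 2
g(6) = mex{1,2} = 0
So g(6) = 0.

0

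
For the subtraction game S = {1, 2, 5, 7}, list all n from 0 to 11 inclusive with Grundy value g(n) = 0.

0, 3, 6, 9

Build the Grundy sequence with g(k) = mex{g(k−s) : s ∈ {1, 2, 5, 7}, s ≤ k}:
g(0) = mex{} = 0
g(1) = mex{0} = 1
g(2) = mex{0,1} = 2
g(3) = mex{1,2} = 0
g(4) = mex{0,2} = 1
g(5) = mex{0,1} = 2
g(6) = mex{1,2} = 0
g(7) = mex{0,2} = 1
g(8) = mex{0,1} = 2
g(9) = mex{1,2} = 0
g(10) = mex{0,2} = 1
g(11) = mex{0,1} = 2
The P-positions (g = 0) in 0..11 are 0, 3, 6, 9.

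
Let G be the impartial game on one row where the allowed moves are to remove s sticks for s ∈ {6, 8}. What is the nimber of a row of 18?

0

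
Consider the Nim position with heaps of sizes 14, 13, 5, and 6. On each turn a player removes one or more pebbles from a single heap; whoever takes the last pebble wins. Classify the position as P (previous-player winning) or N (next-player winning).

P-position

Nim-sum: 14 XOR 13 XOR 5 XOR 6 = 0.
The nim-sum is 0, so this is a P-position: the player to move is in a losing position under optimal play.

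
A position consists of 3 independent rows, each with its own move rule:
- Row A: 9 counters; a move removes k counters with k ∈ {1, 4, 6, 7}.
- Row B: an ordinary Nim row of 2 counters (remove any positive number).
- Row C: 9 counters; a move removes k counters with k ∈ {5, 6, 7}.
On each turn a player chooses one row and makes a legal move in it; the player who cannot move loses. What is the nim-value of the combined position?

1

For row A, compute g(0), g(1), … with moves {1, 4, 6, 7}:
g(0) = mex{} = 0
g(1) = mex{0} = 1
g(2) = mex{1} = 0
g(3) = mex{0} = 1
g(4) = mex{0,1} = 2
g(5) = mex{1,2} = 0
g(6) = mex{0} = 1
g(7) = mex{0,1} = 2
g(8) = mex{0,1,2} = 3
g(9) = mex{0,1,3} = 2
So g(9) = 2.
Row B is a plain Nim row of size 2, so its Grundy value is 2.
Grundy values for row C (subtraction set {5, 6, 7}):
k:     0  1  2  3  4  5  6  7  8  9
g(k):  0  0  0  0  0  1  1  1  1  1
So g(9) = 1.
The value of a disjunctive sum is the nim-sum of the parts.
Combined value = 2 XOR 2 XOR 1 = 1.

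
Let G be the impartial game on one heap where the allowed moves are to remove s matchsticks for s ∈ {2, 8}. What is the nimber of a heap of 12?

Grundy values for subtraction set {2, 8}:
g(0) = mex{} = 0
g(1) = mex{} = 0
g(2) = mex{0} = 1
g(3) = mex{0} = 1
g(4) = mex{1} = 0
g(5) = mex{1} = 0
g(6) = mex{0} = 1
g(7) = mex{0} = 1
g(8) = mex{0,1} = 2
g(9) = mex{0,1} = 2
g(10) = mex{1,2} = 0
g(11) = mex{1,2} = 0
g(12) = mex{0} = 1
So g(12) = 1.

1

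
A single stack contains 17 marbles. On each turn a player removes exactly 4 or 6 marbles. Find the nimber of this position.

1

Grundy values for subtraction set {4, 6}:
k:     0  1  2  3  4  5  6  7  8  9 10 11 12 13 14 15 16 17
g(k):  0  0  0  0  1  1  1  1  2  2  0  0  0  0  1  1  1  1
So g(17) = 1.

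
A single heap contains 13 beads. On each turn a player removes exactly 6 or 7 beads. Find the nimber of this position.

Compute g(0), g(1), … for moves {6, 7}:
g(0) = mex{} = 0
g(1) = mex{} = 0
g(2) = mex{} = 0
g(3) = mex{} = 0
g(4) = mex{} = 0
g(5) = mex{} = 0
g(6) = mex{0} = 1
g(7) = mex{0} = 1
g(8) = mex{0} = 1
g(9) = mex{0} = 1
g(10) = mex{0} = 1
g(11) = mex{0} = 1
g(12) = mex{0,1} = 2
g(13) = mex{1} = 0
So g(13) = 0.

0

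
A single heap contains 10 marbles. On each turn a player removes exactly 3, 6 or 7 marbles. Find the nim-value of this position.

Grundy values for subtraction set {3, 6, 7}:
g(0) = mex{} = 0
g(1) = mex{} = 0
g(2) = mex{} = 0
g(3) = mex{0} = 1
g(4) = mex{0} = 1
g(5) = mex{0} = 1
g(6) = mex{0,1} = 2
g(7) = mex{0,1} = 2
g(8) = mex{0,1} = 2
g(9) = mex{0,1,2} = 3
g(10) = mex{1,2} = 0
So g(10) = 0.

0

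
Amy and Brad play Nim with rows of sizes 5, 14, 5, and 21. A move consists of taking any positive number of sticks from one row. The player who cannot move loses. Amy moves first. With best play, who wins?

Nim-sum: 5 ⊕ 14 ⊕ 5 ⊕ 21 = 27.
The nim-sum is 27 ≠ 0, so this is an N-position: the player to move can win; Amy has a winning move.

Amy wins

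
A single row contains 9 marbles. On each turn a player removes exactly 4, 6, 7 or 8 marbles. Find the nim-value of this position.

2

Grundy values for subtraction set {4, 6, 7, 8}:
k:     0  1  2  3  4  5  6  7  8  9
g(k):  0  0  0  0  1  1  1  1  2  2
So g(9) = 2.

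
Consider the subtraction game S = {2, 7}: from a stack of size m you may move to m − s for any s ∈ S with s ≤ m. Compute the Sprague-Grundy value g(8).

2

Compute g(0), g(1), … for moves {2, 7}:
k:     0  1  2  3  4  5  6  7  8
g(k):  0  0  1  1  0  0  1  1  2
So g(8) = 2.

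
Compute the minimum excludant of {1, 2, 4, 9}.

0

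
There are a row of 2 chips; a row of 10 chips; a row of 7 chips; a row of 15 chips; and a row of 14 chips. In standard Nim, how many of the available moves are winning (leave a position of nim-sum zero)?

3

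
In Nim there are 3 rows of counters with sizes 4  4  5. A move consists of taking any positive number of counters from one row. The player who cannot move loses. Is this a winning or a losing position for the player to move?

Bitwise XOR of the heap sizes:
  100  (4)
  100  (4)
  101  (5)
  ---
  101  (5)
The nim-sum is 5 ≠ 0, so this is an N-position: the player to move can win.

Winning position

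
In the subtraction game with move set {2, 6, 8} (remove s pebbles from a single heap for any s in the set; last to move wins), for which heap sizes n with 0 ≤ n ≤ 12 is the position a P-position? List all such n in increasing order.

0, 1, 4, 5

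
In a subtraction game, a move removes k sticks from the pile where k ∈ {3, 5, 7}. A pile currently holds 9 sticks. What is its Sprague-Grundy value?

3

Build the Grundy sequence with g(k) = mex{g(k−s) : s ∈ {3, 5, 7}, s ≤ k}:
k:     0  1  2  3  4  5  6  7  8  9
g(k):  0  0  0  1  1  1  2  2  2  3
So g(9) = 3.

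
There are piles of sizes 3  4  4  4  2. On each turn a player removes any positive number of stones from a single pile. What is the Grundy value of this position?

5

Nim-sum: 3 ⊕ 4 ⊕ 4 ⊕ 4 ⊕ 2 = 5.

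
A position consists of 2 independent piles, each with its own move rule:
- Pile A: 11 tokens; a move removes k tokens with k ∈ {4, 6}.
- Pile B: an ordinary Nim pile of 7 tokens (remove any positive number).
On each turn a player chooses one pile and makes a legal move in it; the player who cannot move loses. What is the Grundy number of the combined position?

Grundy values for pile A (subtraction set {4, 6}):
k:     0  1  2  3  4  5  6  7  8  9 10 11
g(k):  0  0  0  0  1  1  1  1  2  2  0  0
So g(11) = 0.
Pile B is a plain Nim pile of size 7, so its Grundy value is 7.
By the Sprague-Grundy theorem, the Grundy value of a sum of independent games is the XOR of the component values.
Combined value = 0 XOR 7 = 7.

7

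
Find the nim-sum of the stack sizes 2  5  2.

5

Bitwise XOR of the heap sizes:
  010  (2)
  101  (5)
  010  (2)
  ---
  101  (5)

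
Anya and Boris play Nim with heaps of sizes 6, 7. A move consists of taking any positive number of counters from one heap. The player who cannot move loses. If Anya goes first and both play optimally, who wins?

Nim-sum: 6 ^ 7 = 1.
The nim-sum is 1 ≠ 0, so this is an N-position: the player to move can win; Anya has a winning move.

Anya wins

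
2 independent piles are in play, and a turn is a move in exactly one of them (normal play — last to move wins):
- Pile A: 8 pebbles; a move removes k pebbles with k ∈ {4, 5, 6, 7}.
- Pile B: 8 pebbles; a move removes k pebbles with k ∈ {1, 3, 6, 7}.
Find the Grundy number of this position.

0

Grundy values for pile A (subtraction set {4, 5, 6, 7}):
g(0) = mex{} = 0
g(1) = mex{} = 0
g(2) = mex{} = 0
g(3) = mex{} = 0
g(4) = mex{0} = 1
g(5) = mex{0} = 1
g(6) = mex{0} = 1
g(7) = mex{0} = 1
g(8) = mex{0,1} = 2
So g(8) = 2.
Grundy values for pile B (subtraction set {1, 3, 6, 7}):
k:     0  1  2  3  4  5  6  7  8
g(k):  0  1  0  1  0  1  2  3  2
So g(8) = 2.
The value of a disjunctive sum is the nim-sum of the parts.
Combined value = 2 XOR 2 = 0.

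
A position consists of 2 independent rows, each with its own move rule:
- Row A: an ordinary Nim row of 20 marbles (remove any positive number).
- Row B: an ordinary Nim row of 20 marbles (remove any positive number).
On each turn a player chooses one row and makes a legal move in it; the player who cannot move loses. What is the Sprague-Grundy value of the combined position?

Row A is a plain Nim row of size 20, so its Grundy value is 20.
Row B is a plain Nim row of size 20, so its Grundy value is 20.
The value of a disjunctive sum is the nim-sum of the parts.
Combined value = 20 ⊕ 20 = 0.

0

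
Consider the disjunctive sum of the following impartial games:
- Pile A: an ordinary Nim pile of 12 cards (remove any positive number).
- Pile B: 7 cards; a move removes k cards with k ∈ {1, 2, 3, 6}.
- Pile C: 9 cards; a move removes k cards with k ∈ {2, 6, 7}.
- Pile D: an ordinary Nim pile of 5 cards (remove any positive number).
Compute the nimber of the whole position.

10

Pile A is a plain Nim pile of size 12, so its Grundy value is 12.
Build the Grundy sequence for pile B with g(k) = mex{g(k−s) : s ∈ {1, 2, 3, 6}, s ≤ k}:
k:     0  1  2  3  4  5  6  7
g(k):  0  1  2  3  0  1  2  3
So g(7) = 3.
Grundy values for pile C (subtraction set {2, 6, 7}):
g(0) = mex{} = 0
g(1) = mex{} = 0
g(2) = mex{0} = 1
g(3) = mex{0} = 1
g(4) = mex{1} = 0
g(5) = mex{1} = 0
g(6) = mex{0} = 1
g(7) = mex{0} = 1
g(8) = mex{0,1} = 2
g(9) = mex{1} = 0
So g(9) = 0.
Pile D is a plain Nim pile of size 5, so its Grundy value is 5.
The value of a disjunctive sum is the nim-sum of the parts.
Combined value = 12 ⊕ 3 ⊕ 0 ⊕ 5 = 10.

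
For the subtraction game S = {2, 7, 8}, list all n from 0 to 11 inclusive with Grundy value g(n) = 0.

Grundy values for subtraction set {2, 7, 8}:
k:     0  1  2  3  4  5  6  7  8  9 10 11
g(k):  0  0  1  1  0  0  1  1  2  2  0  3
The P-positions (g = 0) in 0..11 are 0, 1, 4, 5, 10.

0, 1, 4, 5, 10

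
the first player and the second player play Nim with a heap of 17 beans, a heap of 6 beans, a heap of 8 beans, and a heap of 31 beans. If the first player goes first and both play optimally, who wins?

the second player wins

In binary:
  10001  (17)
  00110  (6)
  01000  (8)
  11111  (31)
  -----
  00000  (0)
The nim-sum is 0, so this is a P-position: the player to move is in a losing position under optimal play; the first player is about to move from it and so loses — the second player wins.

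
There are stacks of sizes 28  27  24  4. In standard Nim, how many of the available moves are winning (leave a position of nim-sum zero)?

3

Nim-sum: 28 XOR 27 XOR 24 XOR 4 = 27.
The overall nim-sum is X = 27. A stack of size p has a winning move iff p XOR X < p (reduce it to p XOR X).
  28: 28 XOR 27 = 7 < 28 — winning move (to 7).
  27: 27 XOR 27 = 0 < 27 — winning move (to 0).
  24: 24 XOR 27 = 3 < 24 — winning move (to 3).
  4: 4 XOR 27 = 31 ≥ 4 — no move.
That gives 3 winning moves.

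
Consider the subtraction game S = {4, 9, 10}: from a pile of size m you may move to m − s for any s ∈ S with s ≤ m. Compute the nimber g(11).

2

Grundy values for subtraction set {4, 9, 10}:
k:     0  1  2  3  4  5  6  7  8  9 10 11
g(k):  0  0  0  0  1  1  1  1  0  2  2  2
So g(11) = 2.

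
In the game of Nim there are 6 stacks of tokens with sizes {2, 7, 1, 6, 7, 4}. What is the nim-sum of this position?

Nim-sum: 2 XOR 7 XOR 1 XOR 6 XOR 7 XOR 4 = 1.

1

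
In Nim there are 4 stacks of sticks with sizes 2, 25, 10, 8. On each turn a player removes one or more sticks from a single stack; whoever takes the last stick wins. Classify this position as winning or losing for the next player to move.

Winning position

Compute the nim-sum pairwise:
2 ^ 25 = 27
27 ^ 10 = 17
17 ^ 8 = 25
The nim-sum is 25 ≠ 0, so this is an N-position: the player to move can win.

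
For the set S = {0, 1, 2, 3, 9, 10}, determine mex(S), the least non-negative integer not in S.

4

The values 0, 1, 2, 3 are all present; 4 is the first non-negative integer missing from the set.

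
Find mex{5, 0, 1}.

The values 0, 1 are all present; 2 is the first non-negative integer missing from the set.

2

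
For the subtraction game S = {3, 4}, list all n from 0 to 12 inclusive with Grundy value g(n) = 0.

Build the Grundy sequence with g(k) = mex{g(k−s) : s ∈ {3, 4}, s ≤ k}:
g(0) = mex{} = 0
g(1) = mex{} = 0
g(2) = mex{} = 0
g(3) = mex{0} = 1
g(4) = mex{0} = 1
g(5) = mex{0} = 1
g(6) = mex{0,1} = 2
g(7) = mex{1} = 0
g(8) = mex{1} = 0
g(9) = mex{1,2} = 0
g(10) = mex{0,2} = 1
g(11) = mex{0} = 1
g(12) = mex{0} = 1
The P-positions (g = 0) in 0..12 are 0, 1, 2, 7, 8, 9.

0, 1, 2, 7, 8, 9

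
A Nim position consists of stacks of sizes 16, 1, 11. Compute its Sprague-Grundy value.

Nim-sum: 16 ^ 1 ^ 11 = 26.

26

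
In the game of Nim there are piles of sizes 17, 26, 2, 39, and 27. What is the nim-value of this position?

Compute the nim-sum pairwise:
17 ⊕ 26 = 11
11 ⊕ 2 = 9
9 ⊕ 39 = 46
46 ⊕ 27 = 53

53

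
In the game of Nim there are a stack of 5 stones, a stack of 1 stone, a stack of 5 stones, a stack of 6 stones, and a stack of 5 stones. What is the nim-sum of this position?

Compute the nim-sum pairwise:
5 ⊕ 1 = 4
4 ⊕ 5 = 1
1 ⊕ 6 = 7
7 ⊕ 5 = 2

2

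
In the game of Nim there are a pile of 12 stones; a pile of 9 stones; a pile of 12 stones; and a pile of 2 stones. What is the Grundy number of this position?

11

Nim-sum: 12 ⊕ 9 ⊕ 12 ⊕ 2 = 11.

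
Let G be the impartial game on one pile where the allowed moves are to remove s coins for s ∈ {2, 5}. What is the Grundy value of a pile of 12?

Grundy values for subtraction set {2, 5}:
k:     0  1  2  3  4  5  6  7  8  9 10 11 12
g(k):  0  0  1  1  0  2  1  0  0  1  1  0  2
So g(12) = 2.

2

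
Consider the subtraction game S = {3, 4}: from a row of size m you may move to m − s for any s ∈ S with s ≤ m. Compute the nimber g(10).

1

Compute g(0), g(1), … for moves {3, 4}:
k:     0  1  2  3  4  5  6  7  8  9 10
g(k):  0  0  0  1  1  1  2  0  0  0  1
So g(10) = 1.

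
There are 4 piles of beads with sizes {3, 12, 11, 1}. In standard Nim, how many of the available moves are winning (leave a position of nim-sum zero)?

Compute the nim-sum pairwise:
3 ^ 12 = 15
15 ^ 11 = 4
4 ^ 1 = 5
The overall nim-sum is X = 5. A pile of size p has a winning move iff p XOR X < p (reduce it to p XOR X).
  3: 3 XOR 5 = 6 ≥ 3 — no move.
  12: 12 XOR 5 = 9 < 12 — winning move (to 9).
  11: 11 XOR 5 = 14 ≥ 11 — no move.
  1: 1 XOR 5 = 4 ≥ 1 — no move.
That gives 1 winning move.

1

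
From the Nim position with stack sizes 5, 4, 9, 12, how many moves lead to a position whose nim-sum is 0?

3

Write each in binary and XOR column by column:
  0101  (5)
  0100  (4)
  1001  (9)
  1100  (12)
  ----
  0100  (4)
The overall nim-sum is X = 4. A stack of size p has a winning move iff p XOR X < p (reduce it to p XOR X).
  5: 5 XOR 4 = 1 < 5 — winning move (to 1).
  4: 4 XOR 4 = 0 < 4 — winning move (to 0).
  9: 9 XOR 4 = 13 ≥ 9 — no move.
  12: 12 XOR 4 = 8 < 12 — winning move (to 8).
That gives 3 winning moves.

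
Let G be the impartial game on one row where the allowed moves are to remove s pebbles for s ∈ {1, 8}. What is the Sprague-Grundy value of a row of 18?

0

Compute g(0), g(1), … for moves {1, 8}:
k:     0  1  2  3  4  5  6  7  8  9 10 11 12 13 14 15 16 17 18
g(k):  0  1  0  1  0  1  0  1  2  0  1  0  1  0  1  0  1  2  0
So g(18) = 0.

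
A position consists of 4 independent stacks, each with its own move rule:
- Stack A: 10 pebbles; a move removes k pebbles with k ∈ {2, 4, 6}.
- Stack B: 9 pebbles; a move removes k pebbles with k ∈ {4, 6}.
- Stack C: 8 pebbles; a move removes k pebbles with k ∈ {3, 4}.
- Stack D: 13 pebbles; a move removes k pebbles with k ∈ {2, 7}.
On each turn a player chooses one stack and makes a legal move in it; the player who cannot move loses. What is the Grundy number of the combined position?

3

Grundy values for stack A (subtraction set {2, 4, 6}):
g(0) = mex{} = 0
g(1) = mex{} = 0
g(2) = mex{0} = 1
g(3) = mex{0} = 1
g(4) = mex{0,1} = 2
g(5) = mex{0,1} = 2
g(6) = mex{0,1,2} = 3
g(7) = mex{0,1,2} = 3
g(8) = mex{1,2,3} = 0
g(9) = mex{1,2,3} = 0
g(10) = mex{0,2,3} = 1
So g(10) = 1.
Grundy values for stack B (subtraction set {4, 6}):
g(0) = mex{} = 0
g(1) = mex{} = 0
g(2) = mex{} = 0
g(3) = mex{} = 0
g(4) = mex{0} = 1
g(5) = mex{0} = 1
g(6) = mex{0} = 1
g(7) = mex{0} = 1
g(8) = mex{0,1} = 2
g(9) = mex{0,1} = 2
So g(9) = 2.
Grundy values for stack C (subtraction set {3, 4}):
g(0) = mex{} = 0
g(1) = mex{} = 0
g(2) = mex{} = 0
g(3) = mex{0} = 1
g(4) = mex{0} = 1
g(5) = mex{0} = 1
g(6) = mex{0,1} = 2
g(7) = mex{1} = 0
g(8) = mex{1} = 0
So g(8) = 0.
Grundy values for stack D (subtraction set {2, 7}):
k:     0  1  2  3  4  5  6  7  8  9 10 11 12 13
g(k):  0  0  1  1  0  0  1  1  2  0  0  1  1  0
So g(13) = 0.
By the Sprague-Grundy theorem, the Grundy value of a sum of independent games is the XOR of the component values.
Combined value = 1 ⊕ 2 ⊕ 0 ⊕ 0 = 3.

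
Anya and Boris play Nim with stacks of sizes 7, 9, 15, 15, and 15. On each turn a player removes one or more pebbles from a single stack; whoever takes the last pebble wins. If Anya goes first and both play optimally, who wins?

Nim-sum: 7 ^ 9 ^ 15 ^ 15 ^ 15 = 1.
The nim-sum is 1 ≠ 0, so this is an N-position: the player to move can win; Anya has a winning move.

Anya wins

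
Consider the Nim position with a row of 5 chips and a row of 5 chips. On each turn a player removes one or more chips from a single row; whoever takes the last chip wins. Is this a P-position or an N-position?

Nim-sum: 5 XOR 5 = 0.
The nim-sum is 0, so this is a P-position: the player to move is in a losing position under optimal play.

P-position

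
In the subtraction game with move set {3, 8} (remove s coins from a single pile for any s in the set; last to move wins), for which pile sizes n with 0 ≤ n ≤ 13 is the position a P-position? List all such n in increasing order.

Grundy values for subtraction set {3, 8}:
k:     0  1  2  3  4  5  6  7  8  9 10 11 12 13
g(k):  0  0  0  1  1  1  0  0  2  1  1  0  0  0
The P-positions (g = 0) in 0..13 are 0, 1, 2, 6, 7, 11, 12, 13.

0, 1, 2, 6, 7, 11, 12, 13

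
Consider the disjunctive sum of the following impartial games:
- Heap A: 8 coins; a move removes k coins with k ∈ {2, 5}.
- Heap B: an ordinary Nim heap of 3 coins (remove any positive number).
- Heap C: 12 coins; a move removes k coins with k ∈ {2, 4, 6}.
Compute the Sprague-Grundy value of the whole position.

1

Build the Grundy sequence for heap A with g(k) = mex{g(k−s) : s ∈ {2, 5}, s ≤ k}:
k:     0  1  2  3  4  5  6  7  8
g(k):  0  0  1  1  0  2  1  0  0
So g(8) = 0.
Heap B is a plain Nim heap of size 3, so its Grundy value is 3.
For heap C, compute g(0), g(1), … with moves {2, 4, 6}:
k:     0  1  2  3  4  5  6  7  8  9 10 11 12
g(k):  0  0  1  1  2  2  3  3  0  0  1  1  2
So g(12) = 2.
The value of a disjunctive sum is the nim-sum of the parts.
Combined value = 0 XOR 3 XOR 2 = 1.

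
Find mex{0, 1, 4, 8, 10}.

The values 0, 1 are all present; 2 is the first non-negative integer missing from the set.

2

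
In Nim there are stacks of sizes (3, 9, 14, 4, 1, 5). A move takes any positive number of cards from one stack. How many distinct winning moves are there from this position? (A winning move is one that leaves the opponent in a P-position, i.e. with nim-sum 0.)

3

Nim-sum: 3 XOR 9 XOR 14 XOR 4 XOR 1 XOR 5 = 4.
The overall nim-sum is X = 4. A stack of size p has a winning move iff p XOR X < p (reduce it to p XOR X).
  3: 3 XOR 4 = 7 ≥ 3 — no move.
  9: 9 XOR 4 = 13 ≥ 9 — no move.
  14: 14 XOR 4 = 10 < 14 — winning move (to 10).
  4: 4 XOR 4 = 0 < 4 — winning move (to 0).
  1: 1 XOR 4 = 5 ≥ 1 — no move.
  5: 5 XOR 4 = 1 < 5 — winning move (to 1).
That gives 3 winning moves.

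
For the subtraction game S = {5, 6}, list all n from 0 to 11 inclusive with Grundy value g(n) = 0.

0, 1, 2, 3, 4, 11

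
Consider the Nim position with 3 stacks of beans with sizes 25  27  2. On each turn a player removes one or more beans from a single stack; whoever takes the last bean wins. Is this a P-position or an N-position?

Bitwise XOR of the heap sizes:
  11001  (25)
  11011  (27)
  00010  (2)
  -----
  00000  (0)
The nim-sum is 0, so this is a P-position: the player to move is in a losing position under optimal play.

P-position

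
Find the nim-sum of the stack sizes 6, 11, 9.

4

Compute the nim-sum pairwise:
6 ^ 11 = 13
13 ^ 9 = 4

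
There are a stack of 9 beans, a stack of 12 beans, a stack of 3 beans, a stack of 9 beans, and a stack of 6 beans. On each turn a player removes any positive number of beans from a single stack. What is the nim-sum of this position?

9

In binary:
  1001  (9)
  1100  (12)
  0011  (3)
  1001  (9)
  0110  (6)
  ----
  1001  (9)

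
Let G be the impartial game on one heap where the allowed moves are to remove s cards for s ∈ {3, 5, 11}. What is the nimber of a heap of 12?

1

Compute g(0), g(1), … for moves {3, 5, 11}:
g(0) = mex{} = 0
g(1) = mex{} = 0
g(2) = mex{} = 0
g(3) = mex{0} = 1
g(4) = mex{0} = 1
g(5) = mex{0} = 1
g(6) = mex{0,1} = 2
g(7) = mex{0,1} = 2
g(8) = mex{1} = 0
g(9) = mex{1,2} = 0
g(10) = mex{1,2} = 0
g(11) = mex{0,2} = 1
g(12) = mex{0,2} = 1
So g(12) = 1.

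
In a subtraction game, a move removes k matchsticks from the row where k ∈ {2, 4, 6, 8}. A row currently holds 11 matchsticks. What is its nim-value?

Compute g(0), g(1), … for moves {2, 4, 6, 8}:
g(0) = mex{} = 0
g(1) = mex{} = 0
g(2) = mex{0} = 1
g(3) = mex{0} = 1
g(4) = mex{0,1} = 2
g(5) = mex{0,1} = 2
g(6) = mex{0,1,2} = 3
g(7) = mex{0,1,2} = 3
g(8) = mex{0,1,2,3} = 4
g(9) = mex{0,1,2,3} = 4
g(10) = mex{1,2,3,4} = 0
g(11) = mex{1,2,3,4} = 0
So g(11) = 0.

0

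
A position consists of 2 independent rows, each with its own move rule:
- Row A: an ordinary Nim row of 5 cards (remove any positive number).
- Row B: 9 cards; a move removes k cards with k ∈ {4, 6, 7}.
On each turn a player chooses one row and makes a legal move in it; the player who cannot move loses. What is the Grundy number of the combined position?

7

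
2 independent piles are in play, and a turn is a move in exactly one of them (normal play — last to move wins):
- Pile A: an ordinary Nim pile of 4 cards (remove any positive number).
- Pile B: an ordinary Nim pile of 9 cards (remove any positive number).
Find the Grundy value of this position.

Pile A is a plain Nim pile of size 4, so its Grundy value is 4.
Pile B is a plain Nim pile of size 9, so its Grundy value is 9.
By the Sprague-Grundy theorem, the Grundy value of a sum of independent games is the XOR of the component values.
Combined value = 4 ⊕ 9 = 13.

13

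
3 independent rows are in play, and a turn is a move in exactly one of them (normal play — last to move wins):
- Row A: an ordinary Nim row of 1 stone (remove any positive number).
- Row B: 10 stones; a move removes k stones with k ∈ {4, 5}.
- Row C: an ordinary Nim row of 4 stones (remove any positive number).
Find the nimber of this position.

5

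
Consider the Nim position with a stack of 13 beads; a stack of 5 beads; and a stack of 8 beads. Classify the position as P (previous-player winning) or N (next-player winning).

Bitwise XOR of the heap sizes:
  1101  (13)
  0101  (5)
  1000  (8)
  ----
  0000  (0)
The nim-sum is 0, so this is a P-position: the player to move is in a losing position under optimal play.

P-position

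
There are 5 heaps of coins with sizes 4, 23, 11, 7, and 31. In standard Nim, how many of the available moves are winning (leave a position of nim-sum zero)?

0

Write each in binary and XOR column by column:
  00100  (4)
  10111  (23)
  01011  (11)
  00111  (7)
  11111  (31)
  -----
  00000  (0)
The nim-sum is already 0, so every move leaves a nonzero nim-sum — there are no winning moves.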